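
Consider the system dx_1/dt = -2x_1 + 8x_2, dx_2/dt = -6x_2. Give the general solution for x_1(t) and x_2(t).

Coefficient matrix A = [[-2, 8], [0, -6]].
Characteristic polynomial det(A - λI) = λ^2 + 8λ + 12 = 0.
Eigenvalues λ = -2, -6.
For λ=-2: (A-λI) row 1 is [0, 8], so an eigenvector is (1, 0).
For λ=-6: (A-λI) row 1 is [4, 8], so an eigenvector is (2, -1).
General solution: C_1e^(-2t)(1,0) + C_2e^(-6t)(2,-1).

x_1(t) = C_1e^(-2t) + 2C_2e^(-6t), x_2(t) = -C_2e^(-6t)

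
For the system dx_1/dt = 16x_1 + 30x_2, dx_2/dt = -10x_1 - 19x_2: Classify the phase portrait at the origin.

saddle

A = [[16,30],[-10,-19]]; det(A-λI) = λ^2 + 3λ - 4.
λ = 1, -4: opposite signs.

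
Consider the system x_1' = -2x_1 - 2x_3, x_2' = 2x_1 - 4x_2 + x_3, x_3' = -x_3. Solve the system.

x_1(t) = -2c_1e^(-t) + c_3e^(-2t), x_2(t) = -c_1e^(-t) + c_2e^(-4t) + c_3e^(-2t), x_3(t) = c_1e^(-t)

Coefficient matrix A = [[-2, 0, -2], [2, -4, 1], [0, 0, -1]].
det(A - λI) = 0 gives eigenvalues λ = -1, -4, -2.
For λ=-1: eigenvector (-2,-1,1).
For λ=-4: eigenvector (0,1,0).
For λ=-2: eigenvector (1,1,0).
General solution: c_1e^(-t)(-2,-1,1) + c_2e^(-4t)(0,1,0) + c_3e^(-2t)(1,1,0).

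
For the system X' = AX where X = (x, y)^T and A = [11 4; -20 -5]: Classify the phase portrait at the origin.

A = [[11,4],[-20,-5]]; det(A-λI) = λ^2 - 6λ + 25.
λ = 3 ± 4i: positive real part.

unstable spiral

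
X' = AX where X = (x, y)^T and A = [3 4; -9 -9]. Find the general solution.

x(t) = 2C_1e^(-3t) + 2C_2te^(-3t) - C_2e^(-3t), y(t) = -3C_1e^(-3t) - 3C_2te^(-3t) + 2C_2e^(-3t)

Coefficient matrix A = [[3, 4], [-9, -9]].
Characteristic polynomial det(A - λI) = λ^2 + 6λ + 9 = 0.
Single eigenvalue λ = -3 with algebraic multiplicity 2.
Eigenvector v = (2,-3); generalized eigenvector w with (A-λI)w=v is (-1,2).
General solution: e^(-3t)[C_1·v + C_2·(t·v + w)].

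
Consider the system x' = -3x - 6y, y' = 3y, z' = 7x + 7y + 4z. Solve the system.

Coefficient matrix A = [[-3, -6, 0], [0, 3, 0], [7, 7, 4]].
det(A - λI) = 0 gives eigenvalues λ = 3, -3, 4.
For λ=3: eigenvector (1,-1,0).
For λ=-3: eigenvector (1,0,-1).
For λ=4: eigenvector (0,0,1).
General solution: c_1e^(3t)(1,-1,0) + c_2e^(-3t)(1,0,-1) + c_3e^(4t)(0,0,1).

x(t) = c_1e^(3t) + c_2e^(-3t), y(t) = -c_1e^(3t), z(t) = -c_2e^(-3t) + c_3e^(4t)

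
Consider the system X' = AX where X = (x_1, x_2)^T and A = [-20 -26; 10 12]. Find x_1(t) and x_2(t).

Coefficient matrix A = [[-20, -26], [10, 12]].
Characteristic polynomial det(A - λI) = λ^2 + 8λ + 20 = 0.
Eigenvalues λ = -4 ± 2i (complex conjugate pair).
For λ=-4+2i: an eigenvector is (3,-2) - i(2,-1) = (3 - 2i, -2 + i).
A real fundamental pair from Re and Im of e^((-4+2i)t)v: X_1 = e^(-4t)(cos(2t)·(3,-2) + sin(2t)·(2,-1)), X_2 = e^(-4t)(sin(2t)·(3,-2) - cos(2t)·(2,-1)).
General solution: K_1X_1 + K_2X_2.

x_1(t) = 2K_1e^(-4t)sin(2t) + 3K_1e^(-4t)cos(2t) + 3K_2e^(-4t)sin(2t) - 2K_2e^(-4t)cos(2t), x_2(t) = -K_1e^(-4t)sin(2t) - 2K_1e^(-4t)cos(2t) - 2K_2e^(-4t)sin(2t) + K_2e^(-4t)cos(2t)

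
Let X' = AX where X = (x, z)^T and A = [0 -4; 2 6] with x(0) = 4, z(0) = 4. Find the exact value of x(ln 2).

-128

A = [[0,-4],[2,6]]; eigenvalues λ = 2, 4.
Eigenvectors: (2,-1) for λ=2, (-1,1) for λ=4.
From the initial condition, c_1 = 8, c_2 = 12.
x(ln 2) = (8)(2^2)(2) + (12)(2^4)(-1) = -128.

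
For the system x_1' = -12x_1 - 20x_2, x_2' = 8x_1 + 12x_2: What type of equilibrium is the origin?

A = [[-12,-20],[8,12]]; det(A-λI) = λ^2 + 16.
λ = 0 ± 4i: zero real part.

center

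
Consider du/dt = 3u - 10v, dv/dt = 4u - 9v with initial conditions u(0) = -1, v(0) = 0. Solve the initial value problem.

Coefficient matrix A = [[3, -10], [4, -9]].
Characteristic polynomial det(A - λI) = λ^2 + 6λ + 13 = 0.
Eigenvalues λ = -3 ± 2i (complex conjugate pair).
For λ=-3+2i: an eigenvector is (-1,-1) - i(2,1) = (-1 - 2i, -1 - i).
A real fundamental pair from Re and Im of e^((-3+2i)t)v: X_1 = e^(-3t)(cos(2t)·(-1,-1) + sin(2t)·(2,1)), X_2 = e^(-3t)(sin(2t)·(-1,-1) - cos(2t)·(2,1)).
General solution: c_1X_1 + c_2X_2.
Applying u(0)=-1, v(0)=0 gives c_1=-1, c_2=1.

u(t) = -3e^(-3t)sin(2t) - e^(-3t)cos(2t), v(t) = -2e^(-3t)sin(2t)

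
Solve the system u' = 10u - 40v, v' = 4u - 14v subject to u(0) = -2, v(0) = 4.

Coefficient matrix A = [[10, -40], [4, -14]].
Characteristic polynomial det(A - λI) = λ^2 + 4λ + 20 = 0.
Eigenvalues λ = -2 ± 4i (complex conjugate pair).
For λ=-2+4i: an eigenvector is (1,0) - i(3,1) = (1 - 3i, 0 - i).
A real fundamental pair from Re and Im of e^((-2+4i)t)v: X_1 = e^(-2t)(cos(4t)·(1,0) + sin(4t)·(3,1)), X_2 = e^(-2t)(sin(4t)·(1,0) - cos(4t)·(3,1)).
General solution: c_1X_1 + c_2X_2.
Applying u(0)=-2, v(0)=4 gives c_1=-14, c_2=-4.

u(t) = -46e^(-2t)sin(4t) - 2e^(-2t)cos(4t), v(t) = -14e^(-2t)sin(4t) + 4e^(-2t)cos(4t)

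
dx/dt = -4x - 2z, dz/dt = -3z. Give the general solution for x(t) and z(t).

x(t) = K_1e^(-4t) - 2K_2e^(-3t), z(t) = K_2e^(-3t)

Coefficient matrix A = [[-4, -2], [0, -3]].
Characteristic polynomial det(A - λI) = λ^2 + 7λ + 12 = 0.
Eigenvalues λ = -4, -3.
For λ=-4: (A-λI) row 1 is [0, -2], so an eigenvector is (1, 0).
For λ=-3: (A-λI) row 1 is [-1, -2], so an eigenvector is (-2, 1).
General solution: K_1e^(-4t)(1,0) + K_2e^(-3t)(-2,1).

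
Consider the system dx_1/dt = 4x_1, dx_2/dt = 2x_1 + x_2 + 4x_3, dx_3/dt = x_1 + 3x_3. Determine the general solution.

x_1(t) = K_1e^(4t), x_2(t) = 2K_1e^(4t) + 2K_2e^(3t) + K_3e^(t), x_3(t) = K_1e^(4t) + K_2e^(3t)

Coefficient matrix A = [[4, 0, 0], [2, 1, 4], [1, 0, 3]].
det(A - λI) = 0 gives eigenvalues λ = 4, 3, 1.
For λ=4: eigenvector (1,2,1).
For λ=3: eigenvector (0,2,1).
For λ=1: eigenvector (0,1,0).
General solution: K_1e^(4t)(1,2,1) + K_2e^(3t)(0,2,1) + K_3e^(t)(0,1,0).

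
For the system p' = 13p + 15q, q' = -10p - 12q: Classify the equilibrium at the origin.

saddle

A = [[13,15],[-10,-12]]; det(A-λI) = λ^2 - λ - 6.
λ = -2, 3: opposite signs.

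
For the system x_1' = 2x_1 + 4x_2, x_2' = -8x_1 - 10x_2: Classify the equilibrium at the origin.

stable node

A = [[2,4],[-8,-10]]; det(A-λI) = λ^2 + 8λ + 12.
λ = -2, -6: both negative.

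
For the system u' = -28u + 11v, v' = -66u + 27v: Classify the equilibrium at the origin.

A = [[-28,11],[-66,27]]; det(A-λI) = λ^2 + λ - 30.
λ = -6, 5: opposite signs.

saddle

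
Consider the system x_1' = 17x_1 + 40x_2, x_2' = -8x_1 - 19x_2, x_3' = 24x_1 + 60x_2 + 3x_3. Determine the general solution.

Coefficient matrix A = [[17, 40, 0], [-8, -19, 0], [24, 60, 3]].
det(A - λI) = 0 gives eigenvalues λ = 3, -3, 1.
For λ=3: eigenvector (0,0,1).
For λ=-3: eigenvector (-2,1,-2).
For λ=1: eigenvector (5,-2,0).
General solution: K_1e^(3t)(0,0,1) + K_2e^(-3t)(-2,1,-2) + K_3e^(t)(5,-2,0).

x_1(t) = -2K_2e^(-3t) + 5K_3e^(t), x_2(t) = K_2e^(-3t) - 2K_3e^(t), x_3(t) = K_1e^(3t) - 2K_2e^(-3t)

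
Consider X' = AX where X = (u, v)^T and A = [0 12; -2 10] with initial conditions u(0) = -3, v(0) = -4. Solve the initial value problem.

Coefficient matrix A = [[0, 12], [-2, 10]].
Characteristic polynomial det(A - λI) = λ^2 - 10λ + 24 = 0.
Eigenvalues λ = 4, 6.
For λ=4: (A-λI) row 1 is [-4, 12], so an eigenvector is (3, 1).
For λ=6: (A-λI) row 1 is [-6, 12], so an eigenvector is (-2, -1).
General solution: C_1e^(4t)(3,1) + C_2e^(6t)(-2,-1).
Applying u(0)=-3, v(0)=-4 gives C_1=5, C_2=9.

u(t) = -18e^(6t) + 15e^(4t), v(t) = -9e^(6t) + 5e^(4t)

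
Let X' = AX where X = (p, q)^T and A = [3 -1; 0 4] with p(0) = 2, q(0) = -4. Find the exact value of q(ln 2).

A = [[3,-1],[0,4]]; eigenvalues λ = 4, 3.
Eigenvectors: (1,-1) for λ=4, (1,0) for λ=3.
From the initial condition, c_1 = 4, c_2 = -2.
q(ln 2) = (4)(2^4)(-1) + (-2)(2^3)(0) = -64.

-64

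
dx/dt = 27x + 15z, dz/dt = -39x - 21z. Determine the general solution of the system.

x(t) = 2K_1e^(3t)sin(3t) - K_1e^(3t)cos(3t) - K_2e^(3t)sin(3t) - 2K_2e^(3t)cos(3t), z(t) = -3K_1e^(3t)sin(3t) + 2K_1e^(3t)cos(3t) + 2K_2e^(3t)sin(3t) + 3K_2e^(3t)cos(3t)

Coefficient matrix A = [[27, 15], [-39, -21]].
Characteristic polynomial det(A - λI) = λ^2 - 6λ + 18 = 0.
Eigenvalues λ = 3 ± 3i (complex conjugate pair).
For λ=3+3i: an eigenvector is (-1,2) - i(2,-3) = (-1 - 2i, 2 + 3i).
A real fundamental pair from Re and Im of e^((3+3i)t)v: X_1 = e^(3t)(cos(3t)·(-1,2) + sin(3t)·(2,-3)), X_2 = e^(3t)(sin(3t)·(-1,2) - cos(3t)·(2,-3)).
General solution: K_1X_1 + K_2X_2.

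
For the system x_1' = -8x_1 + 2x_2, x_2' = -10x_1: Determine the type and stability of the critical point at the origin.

A = [[-8,2],[-10,0]]; det(A-λI) = λ^2 + 8λ + 20.
λ = -4 ± 2i: negative real part.

stable spiral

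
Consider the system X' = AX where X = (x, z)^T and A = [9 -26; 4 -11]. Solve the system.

x(t) = -2K_1e^(-t)sin(2t) - 3K_1e^(-t)cos(2t) - 3K_2e^(-t)sin(2t) + 2K_2e^(-t)cos(2t), z(t) = -K_1e^(-t)sin(2t) - K_1e^(-t)cos(2t) - K_2e^(-t)sin(2t) + K_2e^(-t)cos(2t)

Coefficient matrix A = [[9, -26], [4, -11]].
Characteristic polynomial det(A - λI) = λ^2 + 2λ + 5 = 0.
Eigenvalues λ = -1 ± 2i (complex conjugate pair).
For λ=-1+2i: an eigenvector is (-3,-1) - i(-2,-1) = (-3 + 2i, -1 + i).
A real fundamental pair from Re and Im of e^((-1+2i)t)v: X_1 = e^(-t)(cos(2t)·(-3,-1) + sin(2t)·(-2,-1)), X_2 = e^(-t)(sin(2t)·(-3,-1) - cos(2t)·(-2,-1)).
General solution: K_1X_1 + K_2X_2.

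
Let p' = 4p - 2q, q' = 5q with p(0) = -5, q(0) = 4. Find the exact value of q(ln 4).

A = [[4,-2],[0,5]]; eigenvalues λ = 5, 4.
Eigenvectors: (-2,1) for λ=5, (1,0) for λ=4.
From the initial condition, c_1 = 4, c_2 = 3.
q(ln 4) = (4)(4^5)(1) + (3)(4^4)(0) = 4096.

4096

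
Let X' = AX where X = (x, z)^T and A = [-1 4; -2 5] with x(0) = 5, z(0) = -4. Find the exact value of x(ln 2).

A = [[-1,4],[-2,5]]; eigenvalues λ = 1, 3.
Eigenvectors: (2,1) for λ=1, (1,1) for λ=3.
From the initial condition, c_1 = 9, c_2 = -13.
x(ln 2) = (9)(2^1)(2) + (-13)(2^3)(1) = -68.

-68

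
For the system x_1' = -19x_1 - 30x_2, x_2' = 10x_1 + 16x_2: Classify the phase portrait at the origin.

saddle

A = [[-19,-30],[10,16]]; det(A-λI) = λ^2 + 3λ - 4.
λ = -4, 1: opposite signs.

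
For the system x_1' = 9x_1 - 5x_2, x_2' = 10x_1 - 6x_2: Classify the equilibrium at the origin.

saddle

A = [[9,-5],[10,-6]]; det(A-λI) = λ^2 - 3λ - 4.
λ = -1, 4: opposite signs.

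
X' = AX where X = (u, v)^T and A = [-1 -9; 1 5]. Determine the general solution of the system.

Coefficient matrix A = [[-1, -9], [1, 5]].
Characteristic polynomial det(A - λI) = λ^2 - 4λ + 4 = 0.
Single eigenvalue λ = 2 with algebraic multiplicity 2.
Eigenvector v = (-3,1); generalized eigenvector w with (A-λI)w=v is (1,0).
General solution: e^(2t)[K_1·v + K_2·(t·v + w)].

u(t) = -3K_1e^(2t) - 3K_2te^(2t) + K_2e^(2t), v(t) = K_1e^(2t) + K_2te^(2t)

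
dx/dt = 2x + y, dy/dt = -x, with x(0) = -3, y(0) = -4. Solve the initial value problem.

Coefficient matrix A = [[2, 1], [-1, 0]].
Characteristic polynomial det(A - λI) = λ^2 - 2λ + 1 = 0.
Single eigenvalue λ = 1 with algebraic multiplicity 2.
Eigenvector v = (-1,1); generalized eigenvector w with (A-λI)w=v is (1,-2).
General solution: e^(t)[c_1·v + c_2·(t·v + w)].
Applying x(0)=-3, y(0)=-4 gives c_1=10, c_2=7.

x(t) = -7te^(t) - 3e^(t), y(t) = 7te^(t) - 4e^(t)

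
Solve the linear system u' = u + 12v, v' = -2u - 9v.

Coefficient matrix A = [[1, 12], [-2, -9]].
Characteristic polynomial det(A - λI) = λ^2 + 8λ + 15 = 0.
Eigenvalues λ = -3, -5.
For λ=-3: (A-λI) row 1 is [4, 12], so an eigenvector is (3, -1).
For λ=-5: (A-λI) row 1 is [6, 12], so an eigenvector is (-2, 1).
General solution: K_1e^(-3t)(3,-1) + K_2e^(-5t)(-2,1).

u(t) = 3K_1e^(-3t) - 2K_2e^(-5t), v(t) = -K_1e^(-3t) + K_2e^(-5t)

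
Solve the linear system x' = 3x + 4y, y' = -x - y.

x(t) = -2K_1e^(t) - 2K_2te^(t) - K_2e^(t), y(t) = K_1e^(t) + K_2te^(t)

Coefficient matrix A = [[3, 4], [-1, -1]].
Characteristic polynomial det(A - λI) = λ^2 - 2λ + 1 = 0.
Single eigenvalue λ = 1 with algebraic multiplicity 2.
Eigenvector v = (-2,1); generalized eigenvector w with (A-λI)w=v is (-1,0).
General solution: e^(t)[K_1·v + K_2·(t·v + w)].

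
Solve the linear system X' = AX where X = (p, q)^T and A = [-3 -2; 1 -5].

Coefficient matrix A = [[-3, -2], [1, -5]].
Characteristic polynomial det(A - λI) = λ^2 + 8λ + 17 = 0.
Eigenvalues λ = -4 ± i (complex conjugate pair).
For λ=-4+i: an eigenvector is (-1,-1) - i(1,0) = (-1 - i, -1).
A real fundamental pair from Re and Im of e^((-4+i)t)v: X_1 = e^(-4t)(cos(t)·(-1,-1) + sin(t)·(1,0)), X_2 = e^(-4t)(sin(t)·(-1,-1) - cos(t)·(1,0)).
General solution: K_1X_1 + K_2X_2.

p(t) = K_1e^(-4t)sin(t) - K_1e^(-4t)cos(t) - K_2e^(-4t)sin(t) - K_2e^(-4t)cos(t), q(t) = -K_1e^(-4t)cos(t) - K_2e^(-4t)sin(t)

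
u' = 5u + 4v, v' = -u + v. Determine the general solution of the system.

Coefficient matrix A = [[5, 4], [-1, 1]].
Characteristic polynomial det(A - λI) = λ^2 - 6λ + 9 = 0.
Single eigenvalue λ = 3 with algebraic multiplicity 2.
Eigenvector v = (-2,1); generalized eigenvector w with (A-λI)w=v is (3,-2).
General solution: e^(3t)[K_1·v + K_2·(t·v + w)].

u(t) = -2K_1e^(3t) - 2K_2te^(3t) + 3K_2e^(3t), v(t) = K_1e^(3t) + K_2te^(3t) - 2K_2e^(3t)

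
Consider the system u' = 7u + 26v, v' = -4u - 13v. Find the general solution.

Coefficient matrix A = [[7, 26], [-4, -13]].
Characteristic polynomial det(A - λI) = λ^2 + 6λ + 13 = 0.
Eigenvalues λ = -3 ± 2i (complex conjugate pair).
For λ=-3+2i: an eigenvector is (3,-1) - i(2,-1) = (3 - 2i, -1 + i).
A real fundamental pair from Re and Im of e^((-3+2i)t)v: X_1 = e^(-3t)(cos(2t)·(3,-1) + sin(2t)·(2,-1)), X_2 = e^(-3t)(sin(2t)·(3,-1) - cos(2t)·(2,-1)).
General solution: K_1X_1 + K_2X_2.

u(t) = 2K_1e^(-3t)sin(2t) + 3K_1e^(-3t)cos(2t) + 3K_2e^(-3t)sin(2t) - 2K_2e^(-3t)cos(2t), v(t) = -K_1e^(-3t)sin(2t) - K_1e^(-3t)cos(2t) - K_2e^(-3t)sin(2t) + K_2e^(-3t)cos(2t)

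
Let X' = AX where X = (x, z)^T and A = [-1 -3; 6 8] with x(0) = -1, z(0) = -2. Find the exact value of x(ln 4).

3008

A = [[-1,-3],[6,8]]; eigenvalues λ = 5, 2.
Eigenvectors: (1,-2) for λ=5, (-1,1) for λ=2.
From the initial condition, c_1 = 3, c_2 = 4.
x(ln 4) = (3)(4^5)(1) + (4)(4^2)(-1) = 3008.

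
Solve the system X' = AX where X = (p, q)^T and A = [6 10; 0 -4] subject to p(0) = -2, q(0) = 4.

Coefficient matrix A = [[6, 10], [0, -4]].
Characteristic polynomial det(A - λI) = λ^2 - 2λ - 24 = 0.
Eigenvalues λ = -4, 6.
For λ=-4: (A-λI) row 1 is [10, 10], so an eigenvector is (1, -1).
For λ=6: (A-λI) row 1 is [0, 10], so an eigenvector is (1, 0).
General solution: C_1e^(-4t)(1,-1) + C_2e^(6t)(1,0).
Applying p(0)=-2, q(0)=4 gives C_1=-4, C_2=2.

p(t) = 2e^(6t) - 4e^(-4t), q(t) = 4e^(-4t)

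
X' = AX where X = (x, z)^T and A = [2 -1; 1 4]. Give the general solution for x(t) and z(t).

Coefficient matrix A = [[2, -1], [1, 4]].
Characteristic polynomial det(A - λI) = λ^2 - 6λ + 9 = 0.
Single eigenvalue λ = 3 with algebraic multiplicity 2.
Eigenvector v = (1,-1); generalized eigenvector w with (A-λI)w=v is (2,-3).
General solution: e^(3t)[C_1·v + C_2·(t·v + w)].

x(t) = C_1e^(3t) + C_2te^(3t) + 2C_2e^(3t), z(t) = -C_1e^(3t) - C_2te^(3t) - 3C_2e^(3t)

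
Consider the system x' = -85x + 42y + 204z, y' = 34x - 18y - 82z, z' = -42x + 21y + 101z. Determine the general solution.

x(t) = c_1e^(-t) - 2c_2e^(-4t) + 6c_3e^(3t), y(t) = 2c_1e^(-t) + c_2e^(-4t) - 2c_3e^(3t), z(t) = -c_2e^(-4t) + 3c_3e^(3t)

Coefficient matrix A = [[-85, 42, 204], [34, -18, -82], [-42, 21, 101]].
det(A - λI) = 0 gives eigenvalues λ = -1, -4, 3.
For λ=-1: eigenvector (1,2,0).
For λ=-4: eigenvector (-2,1,-1).
For λ=3: eigenvector (6,-2,3).
General solution: c_1e^(-t)(1,2,0) + c_2e^(-4t)(-2,1,-1) + c_3e^(3t)(6,-2,3).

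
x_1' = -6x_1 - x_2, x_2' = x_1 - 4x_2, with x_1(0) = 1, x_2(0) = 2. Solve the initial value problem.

x_1(t) = -3te^(-5t) + e^(-5t), x_2(t) = 3te^(-5t) + 2e^(-5t)

Coefficient matrix A = [[-6, -1], [1, -4]].
Characteristic polynomial det(A - λI) = λ^2 + 10λ + 25 = 0.
Single eigenvalue λ = -5 with algebraic multiplicity 2.
Eigenvector v = (1,-1); generalized eigenvector w with (A-λI)w=v is (-3,2).
General solution: e^(-5t)[C_1·v + C_2·(t·v + w)].
Applying x_1(0)=1, x_2(0)=2 gives C_1=-8, C_2=-3.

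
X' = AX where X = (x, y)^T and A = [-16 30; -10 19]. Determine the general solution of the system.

Coefficient matrix A = [[-16, 30], [-10, 19]].
Characteristic polynomial det(A - λI) = λ^2 - 3λ - 4 = 0.
Eigenvalues λ = -1, 4.
For λ=-1: (A-λI) row 1 is [-15, 30], so an eigenvector is (2, 1).
For λ=4: (A-λI) row 1 is [-20, 30], so an eigenvector is (-3, -2).
General solution: K_1e^(-t)(2,1) + K_2e^(4t)(-3,-2).

x(t) = 2K_1e^(-t) - 3K_2e^(4t), y(t) = K_1e^(-t) - 2K_2e^(4t)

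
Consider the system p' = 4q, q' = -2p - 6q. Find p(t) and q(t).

p(t) = C_1e^(-4t) + 2C_2e^(-2t), q(t) = -C_1e^(-4t) - C_2e^(-2t)

Coefficient matrix A = [[0, 4], [-2, -6]].
Characteristic polynomial det(A - λI) = λ^2 + 6λ + 8 = 0.
Eigenvalues λ = -4, -2.
For λ=-4: (A-λI) row 1 is [4, 4], so an eigenvector is (1, -1).
For λ=-2: (A-λI) row 1 is [2, 4], so an eigenvector is (2, -1).
General solution: C_1e^(-4t)(1,-1) + C_2e^(-2t)(2,-1).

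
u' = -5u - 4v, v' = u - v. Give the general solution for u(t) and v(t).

Coefficient matrix A = [[-5, -4], [1, -1]].
Characteristic polynomial det(A - λI) = λ^2 + 6λ + 9 = 0.
Single eigenvalue λ = -3 with algebraic multiplicity 2.
Eigenvector v = (2,-1); generalized eigenvector w with (A-λI)w=v is (-1,0).
General solution: e^(-3t)[c_1·v + c_2·(t·v + w)].

u(t) = 2c_1e^(-3t) + 2c_2te^(-3t) - c_2e^(-3t), v(t) = -c_1e^(-3t) - c_2te^(-3t)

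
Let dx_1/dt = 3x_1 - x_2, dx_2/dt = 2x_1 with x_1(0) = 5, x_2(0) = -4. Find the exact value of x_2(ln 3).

72

A = [[3,-1],[2,0]]; eigenvalues λ = 1, 2.
Eigenvectors: (-1,-2) for λ=1, (-1,-1) for λ=2.
From the initial condition, c_1 = 9, c_2 = -14.
x_2(ln 3) = (9)(3^1)(-2) + (-14)(3^2)(-1) = 72.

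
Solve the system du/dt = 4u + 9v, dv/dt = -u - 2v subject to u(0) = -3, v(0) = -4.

Coefficient matrix A = [[4, 9], [-1, -2]].
Characteristic polynomial det(A - λI) = λ^2 - 2λ + 1 = 0.
Single eigenvalue λ = 1 with algebraic multiplicity 2.
Eigenvector v = (-3,1); generalized eigenvector w with (A-λI)w=v is (2,-1).
General solution: e^(t)[K_1·v + K_2·(t·v + w)].
Applying u(0)=-3, v(0)=-4 gives K_1=11, K_2=15.

u(t) = -45te^(t) - 3e^(t), v(t) = 15te^(t) - 4e^(t)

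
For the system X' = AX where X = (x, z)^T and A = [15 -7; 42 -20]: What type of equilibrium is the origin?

A = [[15,-7],[42,-20]]; det(A-λI) = λ^2 + 5λ - 6.
λ = 1, -6: opposite signs.

saddle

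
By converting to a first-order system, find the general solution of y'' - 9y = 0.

y(t) = K_1e^(-3t) + K_2e^(3t)

Let x_1 = y, x_2 = y'. Then x_1' = x_2 and x_2' = 9x_1.
A = [[0,1],[9,0]]; det(A-λI) = λ^2 - 9.
Eigenvalues λ = -3, 3 with eigenvectors (1,-3), (1,3).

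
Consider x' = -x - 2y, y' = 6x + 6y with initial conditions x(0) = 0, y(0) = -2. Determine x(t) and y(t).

x(t) = 4e^(3t) - 4e^(2t), y(t) = -8e^(3t) + 6e^(2t)

Coefficient matrix A = [[-1, -2], [6, 6]].
Characteristic polynomial det(A - λI) = λ^2 - 5λ + 6 = 0.
Eigenvalues λ = 3, 2.
For λ=3: (A-λI) row 1 is [-4, -2], so an eigenvector is (1, -2).
For λ=2: (A-λI) row 1 is [-3, -2], so an eigenvector is (-2, 3).
General solution: K_1e^(3t)(1,-2) + K_2e^(2t)(-2,3).
Applying x(0)=0, y(0)=-2 gives K_1=4, K_2=2.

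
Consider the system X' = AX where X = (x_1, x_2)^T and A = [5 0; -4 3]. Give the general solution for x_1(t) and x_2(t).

x_1(t) = K_2e^(5t), x_2(t) = K_1e^(3t) - 2K_2e^(5t)

Coefficient matrix A = [[5, 0], [-4, 3]].
Characteristic polynomial det(A - λI) = λ^2 - 8λ + 15 = 0.
Eigenvalues λ = 3, 5.
For λ=3: (A-λI) row 1 is [2, 0], so an eigenvector is (0, 1).
For λ=5: (A-λI) row 2 is [-4, -2], so an eigenvector is (1, -2).
General solution: K_1e^(3t)(0,1) + K_2e^(5t)(1,-2).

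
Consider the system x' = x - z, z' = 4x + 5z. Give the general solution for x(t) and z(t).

Coefficient matrix A = [[1, -1], [4, 5]].
Characteristic polynomial det(A - λI) = λ^2 - 6λ + 9 = 0.
Single eigenvalue λ = 3 with algebraic multiplicity 2.
Eigenvector v = (-1,2); generalized eigenvector w with (A-λI)w=v is (1,-1).
General solution: e^(3t)[C_1·v + C_2·(t·v + w)].

x(t) = -C_1e^(3t) - C_2te^(3t) + C_2e^(3t), z(t) = 2C_1e^(3t) + 2C_2te^(3t) - C_2e^(3t)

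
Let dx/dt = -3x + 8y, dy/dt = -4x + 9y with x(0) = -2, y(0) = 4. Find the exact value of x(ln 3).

2394

A = [[-3,8],[-4,9]]; eigenvalues λ = 5, 1.
Eigenvectors: (-1,-1) for λ=5, (-2,-1) for λ=1.
From the initial condition, c_1 = -10, c_2 = 6.
x(ln 3) = (-10)(3^5)(-1) + (6)(3^1)(-2) = 2394.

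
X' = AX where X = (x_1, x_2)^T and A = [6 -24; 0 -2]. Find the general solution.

x_1(t) = -K_1e^(6t) + 3K_2e^(-2t), x_2(t) = K_2e^(-2t)

Coefficient matrix A = [[6, -24], [0, -2]].
Characteristic polynomial det(A - λI) = λ^2 - 4λ - 12 = 0.
Eigenvalues λ = 6, -2.
For λ=6: (A-λI) row 1 is [0, -24], so an eigenvector is (-1, 0).
For λ=-2: (A-λI) row 1 is [8, -24], so an eigenvector is (3, 1).
General solution: K_1e^(6t)(-1,0) + K_2e^(-2t)(3,1).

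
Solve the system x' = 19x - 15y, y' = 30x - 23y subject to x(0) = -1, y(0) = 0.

Coefficient matrix A = [[19, -15], [30, -23]].
Characteristic polynomial det(A - λI) = λ^2 + 4λ + 13 = 0.
Eigenvalues λ = -2 ± 3i (complex conjugate pair).
For λ=-2+3i: an eigenvector is (-2,-3) - i(1,1) = (-2 - i, -3 - i).
A real fundamental pair from Re and Im of e^((-2+3i)t)v: X_1 = e^(-2t)(cos(3t)·(-2,-3) + sin(3t)·(1,1)), X_2 = e^(-2t)(sin(3t)·(-2,-3) - cos(3t)·(1,1)).
General solution: c_1X_1 + c_2X_2.
Applying x(0)=-1, y(0)=0 gives c_1=-1, c_2=3.

x(t) = -7e^(-2t)sin(3t) - e^(-2t)cos(3t), y(t) = -10e^(-2t)sin(3t)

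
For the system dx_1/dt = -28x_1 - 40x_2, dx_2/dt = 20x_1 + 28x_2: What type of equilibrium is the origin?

center

A = [[-28,-40],[20,28]]; det(A-λI) = λ^2 + 16.
λ = 0 ± 4i: zero real part.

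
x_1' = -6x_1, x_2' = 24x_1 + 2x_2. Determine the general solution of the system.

x_1(t) = K_2e^(-6t), x_2(t) = K_1e^(2t) - 3K_2e^(-6t)

Coefficient matrix A = [[-6, 0], [24, 2]].
Characteristic polynomial det(A - λI) = λ^2 + 4λ - 12 = 0.
Eigenvalues λ = 2, -6.
For λ=2: (A-λI) row 1 is [-8, 0], so an eigenvector is (0, 1).
For λ=-6: (A-λI) row 2 is [24, 8], so an eigenvector is (1, -3).
General solution: K_1e^(2t)(0,1) + K_2e^(-6t)(1,-3).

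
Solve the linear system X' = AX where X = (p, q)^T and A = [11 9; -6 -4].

Coefficient matrix A = [[11, 9], [-6, -4]].
Characteristic polynomial det(A - λI) = λ^2 - 7λ + 10 = 0.
Eigenvalues λ = 2, 5.
For λ=2: (A-λI) row 1 is [9, 9], so an eigenvector is (1, -1).
For λ=5: (A-λI) row 1 is [6, 9], so an eigenvector is (-3, 2).
General solution: c_1e^(2t)(1,-1) + c_2e^(5t)(-3,2).

p(t) = c_1e^(2t) - 3c_2e^(5t), q(t) = -c_1e^(2t) + 2c_2e^(5t)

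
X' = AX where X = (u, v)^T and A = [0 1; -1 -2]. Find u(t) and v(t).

u(t) = c_1e^(-t) + c_2te^(-t) + 2c_2e^(-t), v(t) = -c_1e^(-t) - c_2te^(-t) - c_2e^(-t)

Coefficient matrix A = [[0, 1], [-1, -2]].
Characteristic polynomial det(A - λI) = λ^2 + 2λ + 1 = 0.
Single eigenvalue λ = -1 with algebraic multiplicity 2.
Eigenvector v = (1,-1); generalized eigenvector w with (A-λI)w=v is (2,-1).
General solution: e^(-t)[c_1·v + c_2·(t·v + w)].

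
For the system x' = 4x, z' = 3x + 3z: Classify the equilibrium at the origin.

unstable node

A = [[4,0],[3,3]]; det(A-λI) = λ^2 - 7λ + 12.
λ = 4, 3: both positive.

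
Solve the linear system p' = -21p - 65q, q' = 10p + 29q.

p(t) = -2c_1e^(4t)sin(5t) + 3c_1e^(4t)cos(5t) + 3c_2e^(4t)sin(5t) + 2c_2e^(4t)cos(5t), q(t) = c_1e^(4t)sin(5t) - c_1e^(4t)cos(5t) - c_2e^(4t)sin(5t) - c_2e^(4t)cos(5t)

Coefficient matrix A = [[-21, -65], [10, 29]].
Characteristic polynomial det(A - λI) = λ^2 - 8λ + 41 = 0.
Eigenvalues λ = 4 ± 5i (complex conjugate pair).
For λ=4+5i: an eigenvector is (3,-1) - i(-2,1) = (3 + 2i, -1 - i).
A real fundamental pair from Re and Im of e^((4+5i)t)v: X_1 = e^(4t)(cos(5t)·(3,-1) + sin(5t)·(-2,1)), X_2 = e^(4t)(sin(5t)·(3,-1) - cos(5t)·(-2,1)).
General solution: c_1X_1 + c_2X_2.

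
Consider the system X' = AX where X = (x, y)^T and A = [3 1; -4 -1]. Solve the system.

x(t) = C_1e^(t) + C_2te^(t), y(t) = -2C_1e^(t) - 2C_2te^(t) + C_2e^(t)

Coefficient matrix A = [[3, 1], [-4, -1]].
Characteristic polynomial det(A - λI) = λ^2 - 2λ + 1 = 0.
Single eigenvalue λ = 1 with algebraic multiplicity 2.
Eigenvector v = (1,-2); generalized eigenvector w with (A-λI)w=v is (0,1).
General solution: e^(t)[C_1·v + C_2·(t·v + w)].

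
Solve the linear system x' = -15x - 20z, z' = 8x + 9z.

Coefficient matrix A = [[-15, -20], [8, 9]].
Characteristic polynomial det(A - λI) = λ^2 + 6λ + 25 = 0.
Eigenvalues λ = -3 ± 4i (complex conjugate pair).
For λ=-3+4i: an eigenvector is (1,-1) - i(2,-1) = (1 - 2i, -1 + i).
A real fundamental pair from Re and Im of e^((-3+4i)t)v: X_1 = e^(-3t)(cos(4t)·(1,-1) + sin(4t)·(2,-1)), X_2 = e^(-3t)(sin(4t)·(1,-1) - cos(4t)·(2,-1)).
General solution: K_1X_1 + K_2X_2.

x(t) = 2K_1e^(-3t)sin(4t) + K_1e^(-3t)cos(4t) + K_2e^(-3t)sin(4t) - 2K_2e^(-3t)cos(4t), z(t) = -K_1e^(-3t)sin(4t) - K_1e^(-3t)cos(4t) - K_2e^(-3t)sin(4t) + K_2e^(-3t)cos(4t)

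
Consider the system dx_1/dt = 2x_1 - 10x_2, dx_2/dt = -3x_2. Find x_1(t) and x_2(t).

Coefficient matrix A = [[2, -10], [0, -3]].
Characteristic polynomial det(A - λI) = λ^2 + λ - 6 = 0.
Eigenvalues λ = 2, -3.
For λ=2: (A-λI) row 1 is [0, -10], so an eigenvector is (1, 0).
For λ=-3: (A-λI) row 1 is [5, -10], so an eigenvector is (2, 1).
General solution: C_1e^(2t)(1,0) + C_2e^(-3t)(2,1).

x_1(t) = C_1e^(2t) + 2C_2e^(-3t), x_2(t) = C_2e^(-3t)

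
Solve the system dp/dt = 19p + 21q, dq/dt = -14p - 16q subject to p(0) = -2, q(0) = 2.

p(t) = -2e^(-2t), q(t) = 2e^(-2t)

Coefficient matrix A = [[19, 21], [-14, -16]].
Characteristic polynomial det(A - λI) = λ^2 - 3λ - 10 = 0.
Eigenvalues λ = 5, -2.
For λ=5: (A-λI) row 1 is [14, 21], so an eigenvector is (-3, 2).
For λ=-2: (A-λI) row 1 is [21, 21], so an eigenvector is (1, -1).
General solution: c_1e^(5t)(-3,2) + c_2e^(-2t)(1,-1).
Applying p(0)=-2, q(0)=2 gives c_1=0, c_2=-2.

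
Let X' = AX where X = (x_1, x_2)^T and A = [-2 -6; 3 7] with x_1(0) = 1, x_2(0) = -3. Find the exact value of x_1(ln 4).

1264

A = [[-2,-6],[3,7]]; eigenvalues λ = 4, 1.
Eigenvectors: (1,-1) for λ=4, (2,-1) for λ=1.
From the initial condition, c_1 = 5, c_2 = -2.
x_1(ln 4) = (5)(4^4)(1) + (-2)(4^1)(2) = 1264.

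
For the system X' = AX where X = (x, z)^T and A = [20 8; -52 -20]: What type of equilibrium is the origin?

A = [[20,8],[-52,-20]]; det(A-λI) = λ^2 + 16.
λ = 0 ± 4i: zero real part.

center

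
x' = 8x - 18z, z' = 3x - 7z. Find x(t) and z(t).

Coefficient matrix A = [[8, -18], [3, -7]].
Characteristic polynomial det(A - λI) = λ^2 - λ - 2 = 0.
Eigenvalues λ = -1, 2.
For λ=-1: (A-λI) row 1 is [9, -18], so an eigenvector is (2, 1).
For λ=2: (A-λI) row 1 is [6, -18], so an eigenvector is (3, 1).
General solution: K_1e^(-t)(2,1) + K_2e^(2t)(3,1).

x(t) = 2K_1e^(-t) + 3K_2e^(2t), z(t) = K_1e^(-t) + K_2e^(2t)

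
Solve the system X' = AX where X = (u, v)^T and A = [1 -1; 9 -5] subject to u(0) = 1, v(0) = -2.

u(t) = 5te^(-2t) + e^(-2t), v(t) = 15te^(-2t) - 2e^(-2t)

Coefficient matrix A = [[1, -1], [9, -5]].
Characteristic polynomial det(A - λI) = λ^2 + 4λ + 4 = 0.
Single eigenvalue λ = -2 with algebraic multiplicity 2.
Eigenvector v = (-1,-3); generalized eigenvector w with (A-λI)w=v is (-1,-2).
General solution: e^(-2t)[C_1·v + C_2·(t·v + w)].
Applying u(0)=1, v(0)=-2 gives C_1=4, C_2=-5.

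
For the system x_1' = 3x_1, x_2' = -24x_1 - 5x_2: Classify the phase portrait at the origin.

saddle

A = [[3,0],[-24,-5]]; det(A-λI) = λ^2 + 2λ - 15.
λ = -5, 3: opposite signs.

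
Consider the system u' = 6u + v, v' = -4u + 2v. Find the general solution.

u(t) = K_1e^(4t) + K_2te^(4t) + K_2e^(4t), v(t) = -2K_1e^(4t) - 2K_2te^(4t) - K_2e^(4t)

Coefficient matrix A = [[6, 1], [-4, 2]].
Characteristic polynomial det(A - λI) = λ^2 - 8λ + 16 = 0.
Single eigenvalue λ = 4 with algebraic multiplicity 2.
Eigenvector v = (1,-2); generalized eigenvector w with (A-λI)w=v is (1,-1).
General solution: e^(4t)[K_1·v + K_2·(t·v + w)].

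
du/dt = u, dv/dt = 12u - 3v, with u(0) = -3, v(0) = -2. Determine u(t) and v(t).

Coefficient matrix A = [[1, 0], [12, -3]].
Characteristic polynomial det(A - λI) = λ^2 + 2λ - 3 = 0.
Eigenvalues λ = 1, -3.
For λ=1: (A-λI) row 2 is [12, -4], so an eigenvector is (-1, -3).
For λ=-3: (A-λI) row 1 is [4, 0], so an eigenvector is (0, 1).
General solution: C_1e^(t)(-1,-3) + C_2e^(-3t)(0,1).
Applying u(0)=-3, v(0)=-2 gives C_1=3, C_2=7.

u(t) = -3e^(t), v(t) = -9e^(t) + 7e^(-3t)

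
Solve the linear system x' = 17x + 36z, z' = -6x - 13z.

Coefficient matrix A = [[17, 36], [-6, -13]].
Characteristic polynomial det(A - λI) = λ^2 - 4λ - 5 = 0.
Eigenvalues λ = -1, 5.
For λ=-1: (A-λI) row 1 is [18, 36], so an eigenvector is (-2, 1).
For λ=5: (A-λI) row 1 is [12, 36], so an eigenvector is (-3, 1).
General solution: K_1e^(-t)(-2,1) + K_2e^(5t)(-3,1).

x(t) = -2K_1e^(-t) - 3K_2e^(5t), z(t) = K_1e^(-t) + K_2e^(5t)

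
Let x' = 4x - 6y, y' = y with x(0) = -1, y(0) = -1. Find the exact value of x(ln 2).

A = [[4,-6],[0,1]]; eigenvalues λ = 1, 4.
Eigenvectors: (-2,-1) for λ=1, (1,0) for λ=4.
From the initial condition, c_1 = 1, c_2 = 1.
x(ln 2) = (1)(2^1)(-2) + (1)(2^4)(1) = 12.

12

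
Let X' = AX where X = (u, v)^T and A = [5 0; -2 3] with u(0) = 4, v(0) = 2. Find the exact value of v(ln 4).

A = [[5,0],[-2,3]]; eigenvalues λ = 5, 3.
Eigenvectors: (-1,1) for λ=5, (0,-1) for λ=3.
From the initial condition, c_1 = -4, c_2 = -6.
v(ln 4) = (-4)(4^5)(1) + (-6)(4^3)(-1) = -3712.

-3712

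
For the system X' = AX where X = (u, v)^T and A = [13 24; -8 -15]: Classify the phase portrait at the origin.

A = [[13,24],[-8,-15]]; det(A-λI) = λ^2 + 2λ - 3.
λ = -3, 1: opposite signs.

saddle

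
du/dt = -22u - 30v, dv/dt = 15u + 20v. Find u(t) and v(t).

u(t) = -3K_1e^(-t)sin(3t) - K_1e^(-t)cos(3t) - K_2e^(-t)sin(3t) + 3K_2e^(-t)cos(3t), v(t) = 2K_1e^(-t)sin(3t) + K_1e^(-t)cos(3t) + K_2e^(-t)sin(3t) - 2K_2e^(-t)cos(3t)

Coefficient matrix A = [[-22, -30], [15, 20]].
Characteristic polynomial det(A - λI) = λ^2 + 2λ + 10 = 0.
Eigenvalues λ = -1 ± 3i (complex conjugate pair).
For λ=-1+3i: an eigenvector is (-1,1) - i(-3,2) = (-1 + 3i, 1 - 2i).
A real fundamental pair from Re and Im of e^((-1+3i)t)v: X_1 = e^(-t)(cos(3t)·(-1,1) + sin(3t)·(-3,2)), X_2 = e^(-t)(sin(3t)·(-1,1) - cos(3t)·(-3,2)).
General solution: K_1X_1 + K_2X_2.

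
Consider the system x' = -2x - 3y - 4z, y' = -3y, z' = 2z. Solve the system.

x(t) = C_1e^(-2t) + 3C_2e^(-3t) - C_3e^(2t), y(t) = C_2e^(-3t), z(t) = C_3e^(2t)

Coefficient matrix A = [[-2, -3, -4], [0, -3, 0], [0, 0, 2]].
det(A - λI) = 0 gives eigenvalues λ = -2, -3, 2.
For λ=-2: eigenvector (1,0,0).
For λ=-3: eigenvector (3,1,0).
For λ=2: eigenvector (-1,0,1).
General solution: C_1e^(-2t)(1,0,0) + C_2e^(-3t)(3,1,0) + C_3e^(2t)(-1,0,1).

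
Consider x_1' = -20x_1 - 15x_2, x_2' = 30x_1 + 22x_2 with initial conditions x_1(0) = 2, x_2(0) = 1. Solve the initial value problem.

Coefficient matrix A = [[-20, -15], [30, 22]].
Characteristic polynomial det(A - λI) = λ^2 - 2λ + 10 = 0.
Eigenvalues λ = 1 ± 3i (complex conjugate pair).
For λ=1+3i: an eigenvector is (1,-1) - i(-2,3) = (1 + 2i, -1 - 3i).
A real fundamental pair from Re and Im of e^((1+3i)t)v: X_1 = e^(t)(cos(3t)·(1,-1) + sin(3t)·(-2,3)), X_2 = e^(t)(sin(3t)·(1,-1) - cos(3t)·(-2,3)).
General solution: c_1X_1 + c_2X_2.
Applying x_1(0)=2, x_2(0)=1 gives c_1=8, c_2=-3.

x_1(t) = -19e^(t)sin(3t) + 2e^(t)cos(3t), x_2(t) = 27e^(t)sin(3t) + e^(t)cos(3t)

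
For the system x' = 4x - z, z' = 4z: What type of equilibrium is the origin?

unstable improper node

A = [[4,-1],[0,4]]; det(A-λI) = λ^2 - 8λ + 16.
repeated λ = 4 with a single eigenvector.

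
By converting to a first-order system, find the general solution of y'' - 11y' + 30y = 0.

y(t) = K_1e^(6t) + K_2e^(5t)

Let x_1 = y, x_2 = y'. Then x_1' = x_2 and x_2' = -30x_1 + 11x_2.
A = [[0,1],[-30,11]]; det(A-λI) = λ^2 - 11λ + 30.
Eigenvalues λ = 6, 5 with eigenvectors (1,6), (1,5).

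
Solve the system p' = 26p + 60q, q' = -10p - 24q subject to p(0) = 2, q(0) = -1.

p(t) = 2e^(-4t), q(t) = -e^(-4t)

Coefficient matrix A = [[26, 60], [-10, -24]].
Characteristic polynomial det(A - λI) = λ^2 - 2λ - 24 = 0.
Eigenvalues λ = 6, -4.
For λ=6: (A-λI) row 1 is [20, 60], so an eigenvector is (-3, 1).
For λ=-4: (A-λI) row 1 is [30, 60], so an eigenvector is (-2, 1).
General solution: C_1e^(6t)(-3,1) + C_2e^(-4t)(-2,1).
Applying p(0)=2, q(0)=-1 gives C_1=0, C_2=-1.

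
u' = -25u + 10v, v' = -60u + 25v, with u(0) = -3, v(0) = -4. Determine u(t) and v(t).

u(t) = 2e^(5t) - 5e^(-5t), v(t) = 6e^(5t) - 10e^(-5t)

Coefficient matrix A = [[-25, 10], [-60, 25]].
Characteristic polynomial det(A - λI) = λ^2 - 25 = 0.
Eigenvalues λ = 5, -5.
For λ=5: (A-λI) row 1 is [-30, 10], so an eigenvector is (-1, -3).
For λ=-5: (A-λI) row 1 is [-20, 10], so an eigenvector is (-1, -2).
General solution: c_1e^(5t)(-1,-3) + c_2e^(-5t)(-1,-2).
Applying u(0)=-3, v(0)=-4 gives c_1=-2, c_2=5.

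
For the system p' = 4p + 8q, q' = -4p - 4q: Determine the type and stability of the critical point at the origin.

A = [[4,8],[-4,-4]]; det(A-λI) = λ^2 + 16.
λ = 0 ± 4i: zero real part.

center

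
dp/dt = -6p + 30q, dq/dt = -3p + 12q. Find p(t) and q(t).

p(t) = -3C_1e^(3t)sin(3t) + C_1e^(3t)cos(3t) + C_2e^(3t)sin(3t) + 3C_2e^(3t)cos(3t), q(t) = -C_1e^(3t)sin(3t) + C_2e^(3t)cos(3t)

Coefficient matrix A = [[-6, 30], [-3, 12]].
Characteristic polynomial det(A - λI) = λ^2 - 6λ + 18 = 0.
Eigenvalues λ = 3 ± 3i (complex conjugate pair).
For λ=3+3i: an eigenvector is (1,0) - i(-3,-1) = (1 + 3i, 0 + i).
A real fundamental pair from Re and Im of e^((3+3i)t)v: X_1 = e^(3t)(cos(3t)·(1,0) + sin(3t)·(-3,-1)), X_2 = e^(3t)(sin(3t)·(1,0) - cos(3t)·(-3,-1)).
General solution: C_1X_1 + C_2X_2.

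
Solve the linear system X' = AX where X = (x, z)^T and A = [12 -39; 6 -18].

Coefficient matrix A = [[12, -39], [6, -18]].
Characteristic polynomial det(A - λI) = λ^2 + 6λ + 18 = 0.
Eigenvalues λ = -3 ± 3i (complex conjugate pair).
For λ=-3+3i: an eigenvector is (-2,-1) - i(3,1) = (-2 - 3i, -1 - i).
A real fundamental pair from Re and Im of e^((-3+3i)t)v: X_1 = e^(-3t)(cos(3t)·(-2,-1) + sin(3t)·(3,1)), X_2 = e^(-3t)(sin(3t)·(-2,-1) - cos(3t)·(3,1)).
General solution: C_1X_1 + C_2X_2.

x(t) = 3C_1e^(-3t)sin(3t) - 2C_1e^(-3t)cos(3t) - 2C_2e^(-3t)sin(3t) - 3C_2e^(-3t)cos(3t), z(t) = C_1e^(-3t)sin(3t) - C_1e^(-3t)cos(3t) - C_2e^(-3t)sin(3t) - C_2e^(-3t)cos(3t)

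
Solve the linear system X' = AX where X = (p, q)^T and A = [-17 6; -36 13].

p(t) = c_1e^(-5t) - c_2e^(t), q(t) = 2c_1e^(-5t) - 3c_2e^(t)

Coefficient matrix A = [[-17, 6], [-36, 13]].
Characteristic polynomial det(A - λI) = λ^2 + 4λ - 5 = 0.
Eigenvalues λ = -5, 1.
For λ=-5: (A-λI) row 1 is [-12, 6], so an eigenvector is (1, 2).
For λ=1: (A-λI) row 1 is [-18, 6], so an eigenvector is (-1, -3).
General solution: c_1e^(-5t)(1,2) + c_2e^(t)(-1,-3).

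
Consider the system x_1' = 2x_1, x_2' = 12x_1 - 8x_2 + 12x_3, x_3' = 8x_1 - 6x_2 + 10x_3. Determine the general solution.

x_1(t) = c_3e^(2t), x_2(t) = -2c_1e^(-2t) + c_2e^(4t), x_3(t) = -c_1e^(-2t) + c_2e^(4t) - c_3e^(2t)

Coefficient matrix A = [[2, 0, 0], [12, -8, 12], [8, -6, 10]].
det(A - λI) = 0 gives eigenvalues λ = -2, 4, 2.
For λ=-2: eigenvector (0,-2,-1).
For λ=4: eigenvector (0,1,1).
For λ=2: eigenvector (1,0,-1).
General solution: c_1e^(-2t)(0,-2,-1) + c_2e^(4t)(0,1,1) + c_3e^(2t)(1,0,-1).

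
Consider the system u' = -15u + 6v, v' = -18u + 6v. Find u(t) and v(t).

Coefficient matrix A = [[-15, 6], [-18, 6]].
Characteristic polynomial det(A - λI) = λ^2 + 9λ + 18 = 0.
Eigenvalues λ = -6, -3.
For λ=-6: (A-λI) row 1 is [-9, 6], so an eigenvector is (-2, -3).
For λ=-3: (A-λI) row 1 is [-12, 6], so an eigenvector is (-1, -2).
General solution: C_1e^(-6t)(-2,-3) + C_2e^(-3t)(-1,-2).

u(t) = -2C_1e^(-6t) - C_2e^(-3t), v(t) = -3C_1e^(-6t) - 2C_2e^(-3t)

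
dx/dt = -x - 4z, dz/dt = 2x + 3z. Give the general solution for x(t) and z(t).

Coefficient matrix A = [[-1, -4], [2, 3]].
Characteristic polynomial det(A - λI) = λ^2 - 2λ + 5 = 0.
Eigenvalues λ = 1 ± 2i (complex conjugate pair).
For λ=1+2i: an eigenvector is (-1,1) - i(-1,0) = (-1 + i, 1).
A real fundamental pair from Re and Im of e^((1+2i)t)v: X_1 = e^(t)(cos(2t)·(-1,1) + sin(2t)·(-1,0)), X_2 = e^(t)(sin(2t)·(-1,1) - cos(2t)·(-1,0)).
General solution: C_1X_1 + C_2X_2.

x(t) = -C_1e^(t)sin(2t) - C_1e^(t)cos(2t) - C_2e^(t)sin(2t) + C_2e^(t)cos(2t), z(t) = C_1e^(t)cos(2t) + C_2e^(t)sin(2t)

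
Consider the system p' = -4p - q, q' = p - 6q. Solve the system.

Coefficient matrix A = [[-4, -1], [1, -6]].
Characteristic polynomial det(A - λI) = λ^2 + 10λ + 25 = 0.
Single eigenvalue λ = -5 with algebraic multiplicity 2.
Eigenvector v = (-1,-1); generalized eigenvector w with (A-λI)w=v is (-3,-2).
General solution: e^(-5t)[C_1·v + C_2·(t·v + w)].

p(t) = -C_1e^(-5t) - C_2te^(-5t) - 3C_2e^(-5t), q(t) = -C_1e^(-5t) - C_2te^(-5t) - 2C_2e^(-5t)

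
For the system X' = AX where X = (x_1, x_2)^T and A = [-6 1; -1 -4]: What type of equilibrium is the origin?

A = [[-6,1],[-1,-4]]; det(A-λI) = λ^2 + 10λ + 25.
repeated λ = -5 with a single eigenvector.

stable improper node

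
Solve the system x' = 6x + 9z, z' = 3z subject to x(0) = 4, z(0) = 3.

x(t) = 13e^(6t) - 9e^(3t), z(t) = 3e^(3t)

Coefficient matrix A = [[6, 9], [0, 3]].
Characteristic polynomial det(A - λI) = λ^2 - 9λ + 18 = 0.
Eigenvalues λ = 3, 6.
For λ=3: (A-λI) row 1 is [3, 9], so an eigenvector is (-3, 1).
For λ=6: (A-λI) row 1 is [0, 9], so an eigenvector is (-1, 0).
General solution: c_1e^(3t)(-3,1) + c_2e^(6t)(-1,0).
Applying x(0)=4, z(0)=3 gives c_1=3, c_2=-13.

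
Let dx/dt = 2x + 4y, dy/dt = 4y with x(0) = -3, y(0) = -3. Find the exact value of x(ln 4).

-1488

A = [[2,4],[0,4]]; eigenvalues λ = 4, 2.
Eigenvectors: (2,1) for λ=4, (-1,0) for λ=2.
From the initial condition, c_1 = -3, c_2 = -3.
x(ln 4) = (-3)(4^4)(2) + (-3)(4^2)(-1) = -1488.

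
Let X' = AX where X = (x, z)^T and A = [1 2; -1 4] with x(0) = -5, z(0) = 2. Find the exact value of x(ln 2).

A = [[1,2],[-1,4]]; eigenvalues λ = 3, 2.
Eigenvectors: (1,1) for λ=3, (2,1) for λ=2.
From the initial condition, c_1 = 9, c_2 = -7.
x(ln 2) = (9)(2^3)(1) + (-7)(2^2)(2) = 16.

16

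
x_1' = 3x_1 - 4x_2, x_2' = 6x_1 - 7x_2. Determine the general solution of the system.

x_1(t) = 2c_1e^(-3t) - c_2e^(-t), x_2(t) = 3c_1e^(-3t) - c_2e^(-t)

Coefficient matrix A = [[3, -4], [6, -7]].
Characteristic polynomial det(A - λI) = λ^2 + 4λ + 3 = 0.
Eigenvalues λ = -3, -1.
For λ=-3: (A-λI) row 1 is [6, -4], so an eigenvector is (2, 3).
For λ=-1: (A-λI) row 1 is [4, -4], so an eigenvector is (-1, -1).
General solution: c_1e^(-3t)(2,3) + c_2e^(-t)(-1,-1).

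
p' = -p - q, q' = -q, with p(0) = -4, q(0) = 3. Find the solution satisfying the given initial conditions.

p(t) = -3te^(-t) - 4e^(-t), q(t) = 3e^(-t)

Coefficient matrix A = [[-1, -1], [0, -1]].
Characteristic polynomial det(A - λI) = λ^2 + 2λ + 1 = 0.
Single eigenvalue λ = -1 with algebraic multiplicity 2.
Eigenvector v = (-1,0); generalized eigenvector w with (A-λI)w=v is (3,1).
General solution: e^(-t)[C_1·v + C_2·(t·v + w)].
Applying p(0)=-4, q(0)=3 gives C_1=13, C_2=3.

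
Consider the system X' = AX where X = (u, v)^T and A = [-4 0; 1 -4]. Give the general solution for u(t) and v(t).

u(t) = -c_2e^(-4t), v(t) = -c_1e^(-4t) - c_2te^(-4t) + 2c_2e^(-4t)

Coefficient matrix A = [[-4, 0], [1, -4]].
Characteristic polynomial det(A - λI) = λ^2 + 8λ + 16 = 0.
Single eigenvalue λ = -4 with algebraic multiplicity 2.
Eigenvector v = (0,-1); generalized eigenvector w with (A-λI)w=v is (-1,2).
General solution: e^(-4t)[c_1·v + c_2·(t·v + w)].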